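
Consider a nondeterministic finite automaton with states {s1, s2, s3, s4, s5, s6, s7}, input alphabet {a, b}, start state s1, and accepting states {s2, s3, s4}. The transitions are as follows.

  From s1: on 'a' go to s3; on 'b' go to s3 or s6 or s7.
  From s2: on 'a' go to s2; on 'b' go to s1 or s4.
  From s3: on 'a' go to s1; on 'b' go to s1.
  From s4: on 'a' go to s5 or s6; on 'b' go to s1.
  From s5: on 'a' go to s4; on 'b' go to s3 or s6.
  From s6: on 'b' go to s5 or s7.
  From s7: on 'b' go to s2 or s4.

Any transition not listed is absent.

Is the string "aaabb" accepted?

Start in {s1}.
Read 'a': s1→{s3}; now {s3}.
Read 'a': s3→{s1}; now {s1}.
Read 'a': s1→{s3}; now {s3}.
Read 'b': s3→{s1}; now {s1}.
Read 'b': s1→{s3, s6, s7}; now {s3, s6, s7}.
The final set {s3, s6, s7} contains the accepting state s3.

Yes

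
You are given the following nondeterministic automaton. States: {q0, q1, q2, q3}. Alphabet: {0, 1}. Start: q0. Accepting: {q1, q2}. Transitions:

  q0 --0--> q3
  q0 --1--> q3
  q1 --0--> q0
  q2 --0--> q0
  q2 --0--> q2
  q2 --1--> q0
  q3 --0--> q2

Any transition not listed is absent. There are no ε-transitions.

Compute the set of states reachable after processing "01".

Start in {q0}.
Read '0': {q0} → {q3}.
Read '1': {q3} → ∅.

∅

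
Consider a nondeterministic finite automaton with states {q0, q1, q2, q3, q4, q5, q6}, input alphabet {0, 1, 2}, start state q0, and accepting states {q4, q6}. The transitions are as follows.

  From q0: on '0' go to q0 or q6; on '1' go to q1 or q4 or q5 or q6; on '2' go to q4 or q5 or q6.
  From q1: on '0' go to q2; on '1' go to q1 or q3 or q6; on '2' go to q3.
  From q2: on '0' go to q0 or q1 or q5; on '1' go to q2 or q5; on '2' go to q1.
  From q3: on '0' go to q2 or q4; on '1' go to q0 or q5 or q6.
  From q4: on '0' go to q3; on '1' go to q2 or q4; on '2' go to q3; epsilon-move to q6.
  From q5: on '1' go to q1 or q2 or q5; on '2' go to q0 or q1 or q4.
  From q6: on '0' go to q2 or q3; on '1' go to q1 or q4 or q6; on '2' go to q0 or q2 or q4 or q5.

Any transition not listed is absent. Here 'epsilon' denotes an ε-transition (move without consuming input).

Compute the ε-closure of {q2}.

Begin with {q2}.
No ε-moves leave this set, so the closure equals the set itself.

{q2}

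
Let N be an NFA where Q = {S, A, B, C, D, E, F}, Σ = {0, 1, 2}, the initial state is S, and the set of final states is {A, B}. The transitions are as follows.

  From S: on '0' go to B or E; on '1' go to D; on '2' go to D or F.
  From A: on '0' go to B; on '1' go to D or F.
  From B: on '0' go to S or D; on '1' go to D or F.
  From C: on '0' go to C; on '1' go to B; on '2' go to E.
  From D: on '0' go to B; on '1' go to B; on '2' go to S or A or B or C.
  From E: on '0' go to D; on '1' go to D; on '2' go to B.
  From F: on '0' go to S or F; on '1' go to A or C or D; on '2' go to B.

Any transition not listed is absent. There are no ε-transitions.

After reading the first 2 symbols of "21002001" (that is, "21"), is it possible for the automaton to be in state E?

No

Start in {S}.
Read '2': {S} → {D, F}.
Read '1': {D, F} → {A, B, C, D}.
State E is not in {A, B, C, D}.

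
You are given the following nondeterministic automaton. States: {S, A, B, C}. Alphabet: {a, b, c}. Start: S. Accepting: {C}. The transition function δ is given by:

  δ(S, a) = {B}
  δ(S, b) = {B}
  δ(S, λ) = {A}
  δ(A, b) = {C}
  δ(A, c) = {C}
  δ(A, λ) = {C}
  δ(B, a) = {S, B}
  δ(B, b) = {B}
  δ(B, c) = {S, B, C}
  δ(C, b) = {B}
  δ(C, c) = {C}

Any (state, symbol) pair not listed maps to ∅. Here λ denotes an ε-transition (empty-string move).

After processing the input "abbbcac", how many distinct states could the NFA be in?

Start: ε-closure({S}) = {S, A, C}.
Read 'a': {S, A, C} → {B}.
Read 'b': {B} → {B}.
Read 'b': {B} → {B}.
Read 'b': {B} → {B}.
Read 'c': {B} → {S, A, B, C}.
Read 'a': {S, A, B, C} → {S, A, B, C}.
Read 'c': {S, A, B, C} → {S, A, B, C}.
That set has 4 states.

4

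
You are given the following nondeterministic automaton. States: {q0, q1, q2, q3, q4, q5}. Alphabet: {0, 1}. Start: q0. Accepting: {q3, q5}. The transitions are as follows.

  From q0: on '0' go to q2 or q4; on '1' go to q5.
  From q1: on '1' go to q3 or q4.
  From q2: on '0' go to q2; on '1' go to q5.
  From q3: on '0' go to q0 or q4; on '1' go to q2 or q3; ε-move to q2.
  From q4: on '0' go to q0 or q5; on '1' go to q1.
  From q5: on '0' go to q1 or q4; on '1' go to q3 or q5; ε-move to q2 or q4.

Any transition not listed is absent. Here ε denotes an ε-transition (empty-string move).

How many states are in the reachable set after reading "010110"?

5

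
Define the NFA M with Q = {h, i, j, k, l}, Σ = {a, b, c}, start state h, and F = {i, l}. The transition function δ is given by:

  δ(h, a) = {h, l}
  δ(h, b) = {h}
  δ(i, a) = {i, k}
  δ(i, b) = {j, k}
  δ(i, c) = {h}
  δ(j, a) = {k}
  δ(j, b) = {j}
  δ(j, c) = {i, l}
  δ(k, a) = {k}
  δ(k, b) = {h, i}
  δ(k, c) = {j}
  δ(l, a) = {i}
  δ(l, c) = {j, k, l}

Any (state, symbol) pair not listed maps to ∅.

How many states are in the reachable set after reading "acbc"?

3

Start in {h}.
Read 'a': h→{h, l}; now {h, l}.
Read 'c': h→∅, l→{j, k, l}; now {j, k, l}.
Read 'b': j→{j}, k→{h, i}, l→∅; now {h, i, j}.
Read 'c': h→∅, i→{h}, j→{i, l}; now {h, i, l}.
That set has 3 states.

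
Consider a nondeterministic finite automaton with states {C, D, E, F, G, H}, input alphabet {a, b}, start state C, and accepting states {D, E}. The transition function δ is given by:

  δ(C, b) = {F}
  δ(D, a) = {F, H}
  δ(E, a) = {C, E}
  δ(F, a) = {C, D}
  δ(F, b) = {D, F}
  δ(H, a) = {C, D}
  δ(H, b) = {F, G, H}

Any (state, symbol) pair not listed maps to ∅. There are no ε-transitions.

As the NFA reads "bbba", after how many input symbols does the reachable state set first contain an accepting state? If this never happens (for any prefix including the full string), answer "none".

2

Start in {C}.
Read 'b': C→{F}; now {F}.
Read 'b': F→{D, F}; now {D, F}.
None of the earlier sets intersect F, but {D, F} does.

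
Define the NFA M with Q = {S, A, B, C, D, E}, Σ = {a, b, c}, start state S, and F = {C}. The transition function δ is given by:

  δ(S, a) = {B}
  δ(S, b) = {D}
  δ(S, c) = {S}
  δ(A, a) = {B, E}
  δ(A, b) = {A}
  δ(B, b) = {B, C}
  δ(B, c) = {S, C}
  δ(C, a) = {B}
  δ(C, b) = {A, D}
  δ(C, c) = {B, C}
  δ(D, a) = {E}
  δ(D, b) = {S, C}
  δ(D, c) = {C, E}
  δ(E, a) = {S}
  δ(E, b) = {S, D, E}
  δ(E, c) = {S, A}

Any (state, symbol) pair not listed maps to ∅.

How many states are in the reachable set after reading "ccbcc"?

4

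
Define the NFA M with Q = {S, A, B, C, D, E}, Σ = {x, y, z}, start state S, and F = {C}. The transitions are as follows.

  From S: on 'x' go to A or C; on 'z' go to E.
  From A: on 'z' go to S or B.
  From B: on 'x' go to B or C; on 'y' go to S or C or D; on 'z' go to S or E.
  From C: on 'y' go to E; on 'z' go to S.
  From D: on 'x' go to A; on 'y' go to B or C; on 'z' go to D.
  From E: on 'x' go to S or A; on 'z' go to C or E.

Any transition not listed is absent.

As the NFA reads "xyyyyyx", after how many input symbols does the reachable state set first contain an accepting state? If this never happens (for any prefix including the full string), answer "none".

Start in {S}.
Read 'x': {S} → {A, C}.
None of the earlier sets intersect F, but {A, C} does.

1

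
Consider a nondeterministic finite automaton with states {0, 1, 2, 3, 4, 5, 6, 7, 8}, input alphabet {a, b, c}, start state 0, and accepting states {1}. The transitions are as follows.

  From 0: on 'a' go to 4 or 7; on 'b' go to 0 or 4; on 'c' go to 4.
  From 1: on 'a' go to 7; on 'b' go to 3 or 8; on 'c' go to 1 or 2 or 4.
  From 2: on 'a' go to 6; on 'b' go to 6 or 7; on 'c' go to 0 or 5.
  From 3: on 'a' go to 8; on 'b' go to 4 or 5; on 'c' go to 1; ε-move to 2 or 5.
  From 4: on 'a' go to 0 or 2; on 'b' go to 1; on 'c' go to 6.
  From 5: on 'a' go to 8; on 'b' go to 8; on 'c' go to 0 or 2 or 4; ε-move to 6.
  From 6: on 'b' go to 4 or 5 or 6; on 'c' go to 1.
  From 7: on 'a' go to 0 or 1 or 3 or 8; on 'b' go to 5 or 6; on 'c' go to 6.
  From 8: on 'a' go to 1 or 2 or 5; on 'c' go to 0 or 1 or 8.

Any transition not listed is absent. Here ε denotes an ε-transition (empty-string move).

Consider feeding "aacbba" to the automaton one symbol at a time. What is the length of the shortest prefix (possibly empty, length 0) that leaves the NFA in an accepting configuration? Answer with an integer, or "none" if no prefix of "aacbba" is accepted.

2

Start in {0}.
Read 'a': 0→{4, 7}; now {4, 7}.
Read 'a': 4→{0, 2}, 7→{0, 1, 3, 8}; union {0, 1, 2, 3, 8}; ε-closure = {0, 1, 2, 3, 5, 6, 8}.
None of the earlier sets intersect F, but {0, 1, 2, 3, 5, 6, 8} does.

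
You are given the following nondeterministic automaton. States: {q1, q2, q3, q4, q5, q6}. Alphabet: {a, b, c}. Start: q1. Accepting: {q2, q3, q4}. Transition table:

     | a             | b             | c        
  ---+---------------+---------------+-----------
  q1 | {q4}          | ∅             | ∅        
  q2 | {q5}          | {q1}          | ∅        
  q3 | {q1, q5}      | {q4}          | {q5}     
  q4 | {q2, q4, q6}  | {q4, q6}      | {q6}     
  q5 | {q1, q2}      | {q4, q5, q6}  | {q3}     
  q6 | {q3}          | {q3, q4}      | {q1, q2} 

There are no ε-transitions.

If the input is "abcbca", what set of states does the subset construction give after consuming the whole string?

{q1, q2, q3}

Start in {q1}.
Read 'a': {q1} → {q4}.
Read 'b': {q4} → {q4, q6}.
Read 'c': {q4, q6} → {q1, q2, q6}.
Read 'b': {q1, q2, q6} → {q1, q3, q4}.
Read 'c': {q1, q3, q4} → {q5, q6}.
Read 'a': {q5, q6} → {q1, q2, q3}.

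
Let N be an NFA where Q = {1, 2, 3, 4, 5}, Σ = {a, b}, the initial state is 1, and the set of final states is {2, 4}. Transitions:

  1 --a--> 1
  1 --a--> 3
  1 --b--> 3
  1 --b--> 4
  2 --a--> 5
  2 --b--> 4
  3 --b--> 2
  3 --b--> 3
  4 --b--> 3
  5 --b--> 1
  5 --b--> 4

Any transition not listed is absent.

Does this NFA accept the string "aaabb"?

Start in {1}.
Read 'a': {1} → {1, 3}.
Read 'a': {1, 3} → {1, 3}.
Read 'a': {1, 3} → {1, 3}.
Read 'b': {1, 3} → {2, 3, 4}.
Read 'b': {2, 3, 4} → {2, 3, 4}.
The final set {2, 3, 4} contains the accepting states 2, 4.

Yes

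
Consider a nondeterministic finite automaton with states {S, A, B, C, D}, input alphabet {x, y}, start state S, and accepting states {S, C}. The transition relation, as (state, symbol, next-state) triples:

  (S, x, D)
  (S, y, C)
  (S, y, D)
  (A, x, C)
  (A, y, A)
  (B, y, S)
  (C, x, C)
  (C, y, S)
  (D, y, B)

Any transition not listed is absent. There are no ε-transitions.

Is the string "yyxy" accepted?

No

Start in {S}.
Read 'y': S→{C, D}; now {C, D}.
Read 'y': C→{S}, D→{B}; now {S, B}.
Read 'x': S→{D}, B→∅; now {D}.
Read 'y': D→{B}; now {B}.
The final set {B} contains no accepting state.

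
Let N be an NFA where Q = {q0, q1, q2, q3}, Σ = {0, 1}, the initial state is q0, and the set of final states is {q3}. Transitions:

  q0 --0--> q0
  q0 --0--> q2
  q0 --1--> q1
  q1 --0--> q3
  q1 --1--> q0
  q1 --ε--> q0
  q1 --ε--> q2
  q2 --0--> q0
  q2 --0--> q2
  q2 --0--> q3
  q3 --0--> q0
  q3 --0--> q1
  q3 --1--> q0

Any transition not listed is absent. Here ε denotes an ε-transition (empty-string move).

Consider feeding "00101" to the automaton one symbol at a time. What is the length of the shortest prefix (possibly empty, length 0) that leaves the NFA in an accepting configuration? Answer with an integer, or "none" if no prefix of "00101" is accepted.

2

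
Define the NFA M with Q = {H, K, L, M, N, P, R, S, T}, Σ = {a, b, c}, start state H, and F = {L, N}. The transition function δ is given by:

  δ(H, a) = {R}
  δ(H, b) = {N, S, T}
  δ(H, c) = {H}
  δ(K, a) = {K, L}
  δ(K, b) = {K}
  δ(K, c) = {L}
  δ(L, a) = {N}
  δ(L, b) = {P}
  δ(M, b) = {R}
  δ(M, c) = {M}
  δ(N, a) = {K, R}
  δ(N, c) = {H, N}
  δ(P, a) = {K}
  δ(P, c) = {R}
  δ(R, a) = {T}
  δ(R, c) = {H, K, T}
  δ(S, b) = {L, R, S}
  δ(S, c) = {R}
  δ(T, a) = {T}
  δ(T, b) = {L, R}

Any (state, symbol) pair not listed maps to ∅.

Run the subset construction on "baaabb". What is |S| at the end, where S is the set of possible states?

Start in {H}.
Read 'b': H→{N, S, T}; now {N, S, T}.
Read 'a': N→{K, R}, S→∅, T→{T}; now {K, R, T}.
Read 'a': K→{K, L}, R→{T}, T→{T}; now {K, L, T}.
Read 'a': K→{K, L}, L→{N}, T→{T}; now {K, L, N, T}.
Read 'b': K→{K}, L→{P}, N→∅, T→{L, R}; now {K, L, P, R}.
Read 'b': K→{K}, L→{P}, P→∅, R→∅; now {K, P}.
That set has 2 states.

2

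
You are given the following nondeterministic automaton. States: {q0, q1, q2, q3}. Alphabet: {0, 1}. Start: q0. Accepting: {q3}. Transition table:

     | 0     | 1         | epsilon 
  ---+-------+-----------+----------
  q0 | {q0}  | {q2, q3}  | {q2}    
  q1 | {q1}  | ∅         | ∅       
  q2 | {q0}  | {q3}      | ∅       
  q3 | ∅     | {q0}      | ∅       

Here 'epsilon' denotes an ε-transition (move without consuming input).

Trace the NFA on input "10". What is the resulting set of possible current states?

{q0, q2}

Start: ε-closure({q0}) = {q0, q2}.
Read '1': q0→{q2, q3}, q2→{q3}; now {q2, q3}.
Read '0': q2→{q0}, q3→∅; union {q0}; ε-closure = {q0, q2}.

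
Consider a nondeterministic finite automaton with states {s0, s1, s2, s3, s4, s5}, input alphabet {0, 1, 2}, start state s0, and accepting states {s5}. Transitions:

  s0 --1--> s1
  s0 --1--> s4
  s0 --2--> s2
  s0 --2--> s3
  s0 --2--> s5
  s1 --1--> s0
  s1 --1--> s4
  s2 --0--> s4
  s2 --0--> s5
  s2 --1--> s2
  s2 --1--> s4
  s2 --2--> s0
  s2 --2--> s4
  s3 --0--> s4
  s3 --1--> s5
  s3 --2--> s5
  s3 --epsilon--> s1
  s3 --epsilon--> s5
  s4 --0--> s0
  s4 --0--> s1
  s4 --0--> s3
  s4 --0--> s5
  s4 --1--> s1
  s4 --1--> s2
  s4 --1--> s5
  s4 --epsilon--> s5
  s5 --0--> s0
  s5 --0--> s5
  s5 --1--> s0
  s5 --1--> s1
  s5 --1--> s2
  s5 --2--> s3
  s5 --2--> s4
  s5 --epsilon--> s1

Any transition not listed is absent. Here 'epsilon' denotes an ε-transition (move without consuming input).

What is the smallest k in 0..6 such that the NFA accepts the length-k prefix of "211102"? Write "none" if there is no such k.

Start in {s0}.
Read '2': s0→{s2, s3, s5}; union {s2, s3, s5}; ε-closure = {s1, s2, s3, s5}.
None of the earlier sets intersect F, but {s1, s2, s3, s5} does.

1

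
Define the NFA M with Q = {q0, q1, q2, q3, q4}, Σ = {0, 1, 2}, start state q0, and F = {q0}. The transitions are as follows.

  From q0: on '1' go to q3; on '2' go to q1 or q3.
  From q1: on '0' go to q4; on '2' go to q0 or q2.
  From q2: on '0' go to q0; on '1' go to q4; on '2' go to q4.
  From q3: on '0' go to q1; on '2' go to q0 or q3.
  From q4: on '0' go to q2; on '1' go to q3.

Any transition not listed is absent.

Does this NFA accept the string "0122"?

No

Start in {q0}.
Read '0': q0→∅; now ∅.
The set is empty and remains empty for the remaining 3 symbols.
The final set ∅ contains no accepting state.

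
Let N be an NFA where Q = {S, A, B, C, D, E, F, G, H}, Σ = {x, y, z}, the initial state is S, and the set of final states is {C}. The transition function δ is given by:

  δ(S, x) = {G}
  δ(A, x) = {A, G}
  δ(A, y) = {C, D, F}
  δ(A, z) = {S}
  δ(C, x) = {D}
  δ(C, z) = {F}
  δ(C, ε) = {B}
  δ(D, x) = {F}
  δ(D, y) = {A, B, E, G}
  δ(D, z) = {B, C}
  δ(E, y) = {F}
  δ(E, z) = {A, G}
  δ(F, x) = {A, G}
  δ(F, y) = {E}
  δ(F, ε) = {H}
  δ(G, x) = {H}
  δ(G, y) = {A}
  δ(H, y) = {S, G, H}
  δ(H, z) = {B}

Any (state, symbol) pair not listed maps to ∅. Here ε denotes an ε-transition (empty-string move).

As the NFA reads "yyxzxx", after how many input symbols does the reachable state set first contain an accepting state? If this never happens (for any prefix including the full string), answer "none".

none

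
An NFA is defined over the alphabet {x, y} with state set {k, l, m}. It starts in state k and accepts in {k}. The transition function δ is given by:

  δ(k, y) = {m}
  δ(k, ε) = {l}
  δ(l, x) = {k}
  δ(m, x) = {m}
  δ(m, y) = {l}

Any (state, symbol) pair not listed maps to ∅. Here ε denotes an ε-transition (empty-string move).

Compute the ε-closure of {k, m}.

Begin with {k, m}.
ε-move k → l; add l.

{k, l, m}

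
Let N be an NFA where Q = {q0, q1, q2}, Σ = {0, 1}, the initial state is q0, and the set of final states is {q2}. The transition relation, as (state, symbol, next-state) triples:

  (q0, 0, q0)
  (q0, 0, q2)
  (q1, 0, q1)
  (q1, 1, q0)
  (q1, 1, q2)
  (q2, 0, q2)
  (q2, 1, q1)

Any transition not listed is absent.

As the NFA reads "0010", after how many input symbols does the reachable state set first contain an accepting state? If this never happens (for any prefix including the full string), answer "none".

1

Start in {q0}.
Read '0': q0→{q0, q2}; now {q0, q2}.
None of the earlier sets intersect F, but {q0, q2} does.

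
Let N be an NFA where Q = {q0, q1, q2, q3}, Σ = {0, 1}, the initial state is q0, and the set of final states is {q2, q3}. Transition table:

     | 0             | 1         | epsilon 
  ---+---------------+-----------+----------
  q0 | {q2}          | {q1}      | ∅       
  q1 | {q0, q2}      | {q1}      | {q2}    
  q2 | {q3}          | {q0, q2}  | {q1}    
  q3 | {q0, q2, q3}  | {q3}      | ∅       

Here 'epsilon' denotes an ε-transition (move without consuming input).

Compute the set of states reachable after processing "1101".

Start in {q0}.
Read '1': q0→{q1}; union {q1}; ε-closure = {q1, q2}.
Read '1': q1→{q1}, q2→{q0, q2}; now {q0, q1, q2}.
Read '0': q0→{q2}, q1→{q0, q2}, q2→{q3}; union {q0, q2, q3}; ε-closure = {q0, q1, q2, q3}.
Read '1': q0→{q1}, q1→{q1}, q2→{q0, q2}, q3→{q3}; now {q0, q1, q2, q3}.

{q0, q1, q2, q3}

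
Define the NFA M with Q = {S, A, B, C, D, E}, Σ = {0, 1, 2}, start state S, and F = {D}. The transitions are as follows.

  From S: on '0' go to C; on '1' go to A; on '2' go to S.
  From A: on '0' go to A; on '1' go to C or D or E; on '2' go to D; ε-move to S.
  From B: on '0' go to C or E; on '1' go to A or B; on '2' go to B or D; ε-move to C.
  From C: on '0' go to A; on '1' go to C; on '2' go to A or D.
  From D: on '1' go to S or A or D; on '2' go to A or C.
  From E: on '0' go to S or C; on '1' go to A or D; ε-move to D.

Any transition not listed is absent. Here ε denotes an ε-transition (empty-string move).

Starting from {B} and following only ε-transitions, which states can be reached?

{B, C}

Begin with {B}.
ε-move B → C; add C.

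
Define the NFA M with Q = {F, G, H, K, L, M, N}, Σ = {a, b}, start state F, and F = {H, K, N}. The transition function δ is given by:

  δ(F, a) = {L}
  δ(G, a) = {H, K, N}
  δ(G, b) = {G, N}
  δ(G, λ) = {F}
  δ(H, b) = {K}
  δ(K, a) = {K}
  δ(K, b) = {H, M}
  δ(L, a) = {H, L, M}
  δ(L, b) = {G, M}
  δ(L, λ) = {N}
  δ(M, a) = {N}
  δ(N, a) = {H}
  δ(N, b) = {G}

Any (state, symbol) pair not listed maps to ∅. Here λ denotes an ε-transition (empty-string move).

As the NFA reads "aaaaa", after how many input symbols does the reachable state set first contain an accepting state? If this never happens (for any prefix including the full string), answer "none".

1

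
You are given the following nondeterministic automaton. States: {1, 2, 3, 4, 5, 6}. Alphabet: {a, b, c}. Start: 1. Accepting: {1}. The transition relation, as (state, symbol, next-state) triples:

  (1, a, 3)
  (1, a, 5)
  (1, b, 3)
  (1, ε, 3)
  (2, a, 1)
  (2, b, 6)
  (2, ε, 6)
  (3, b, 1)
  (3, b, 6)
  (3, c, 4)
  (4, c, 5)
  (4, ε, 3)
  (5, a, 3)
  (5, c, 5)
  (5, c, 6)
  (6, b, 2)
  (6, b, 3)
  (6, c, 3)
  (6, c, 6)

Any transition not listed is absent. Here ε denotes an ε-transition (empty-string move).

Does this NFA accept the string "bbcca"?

No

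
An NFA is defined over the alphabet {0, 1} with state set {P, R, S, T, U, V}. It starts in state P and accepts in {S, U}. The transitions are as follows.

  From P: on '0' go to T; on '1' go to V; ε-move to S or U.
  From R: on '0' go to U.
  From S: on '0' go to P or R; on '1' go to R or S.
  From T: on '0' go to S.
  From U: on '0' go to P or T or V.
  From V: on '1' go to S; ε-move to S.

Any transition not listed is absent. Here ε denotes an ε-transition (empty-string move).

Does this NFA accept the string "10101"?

Yes

Start: ε-closure({P}) = {P, S, U}.
Read '1': {P, S, U} → {R, S, V}.
Read '0': {R, S, V} → {P, R, S, U}.
Read '1': {P, R, S, U} → {R, S, V}.
Read '0': {R, S, V} → {P, R, S, U}.
Read '1': {P, R, S, U} → {R, S, V}.
The final set {R, S, V} contains the accepting state S.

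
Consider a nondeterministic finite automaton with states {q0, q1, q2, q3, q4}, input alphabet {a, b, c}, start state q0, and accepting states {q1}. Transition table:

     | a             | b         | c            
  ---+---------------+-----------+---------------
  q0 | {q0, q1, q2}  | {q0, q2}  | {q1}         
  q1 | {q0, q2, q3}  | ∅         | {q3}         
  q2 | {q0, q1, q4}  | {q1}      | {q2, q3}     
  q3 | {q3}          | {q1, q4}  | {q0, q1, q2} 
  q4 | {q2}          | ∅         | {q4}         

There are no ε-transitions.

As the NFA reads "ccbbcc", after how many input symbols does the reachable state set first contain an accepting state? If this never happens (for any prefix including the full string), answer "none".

1

Start in {q0}.
Read 'c': {q0} → {q1}.
None of the earlier sets intersect F, but {q1} does.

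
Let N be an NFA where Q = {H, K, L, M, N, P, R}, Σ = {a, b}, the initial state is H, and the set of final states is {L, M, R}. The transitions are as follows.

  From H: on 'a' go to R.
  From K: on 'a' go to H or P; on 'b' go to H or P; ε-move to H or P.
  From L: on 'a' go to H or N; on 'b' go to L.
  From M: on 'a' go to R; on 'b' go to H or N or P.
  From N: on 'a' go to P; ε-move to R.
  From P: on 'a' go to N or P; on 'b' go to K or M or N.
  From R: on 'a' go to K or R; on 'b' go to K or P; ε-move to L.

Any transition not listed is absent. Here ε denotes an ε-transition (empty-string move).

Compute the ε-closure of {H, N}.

{H, L, N, R}

Begin with {H, N}.
ε-move N → R; add R.
ε-move R → L; add L.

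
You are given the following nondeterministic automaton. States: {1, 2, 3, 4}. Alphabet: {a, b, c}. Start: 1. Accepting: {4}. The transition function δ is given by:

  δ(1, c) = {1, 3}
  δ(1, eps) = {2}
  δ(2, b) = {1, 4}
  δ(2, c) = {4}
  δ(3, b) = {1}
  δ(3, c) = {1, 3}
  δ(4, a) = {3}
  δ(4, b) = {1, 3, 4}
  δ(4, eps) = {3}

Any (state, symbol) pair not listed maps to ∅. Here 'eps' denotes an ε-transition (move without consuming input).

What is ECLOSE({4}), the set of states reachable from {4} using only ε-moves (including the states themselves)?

Begin with {4}.
ε-move 4 → 3; add 3.

{3, 4}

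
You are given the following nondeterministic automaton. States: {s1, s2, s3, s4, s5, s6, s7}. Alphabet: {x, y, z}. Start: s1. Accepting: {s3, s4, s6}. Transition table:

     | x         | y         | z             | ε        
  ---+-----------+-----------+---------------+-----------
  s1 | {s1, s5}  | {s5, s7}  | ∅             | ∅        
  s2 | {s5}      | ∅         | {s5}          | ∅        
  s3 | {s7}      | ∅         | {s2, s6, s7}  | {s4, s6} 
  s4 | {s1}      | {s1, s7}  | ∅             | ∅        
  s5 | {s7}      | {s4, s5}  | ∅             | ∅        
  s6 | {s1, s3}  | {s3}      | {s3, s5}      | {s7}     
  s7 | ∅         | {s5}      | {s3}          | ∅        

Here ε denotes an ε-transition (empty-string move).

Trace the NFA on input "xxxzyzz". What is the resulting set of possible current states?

{s2, s3, s4, s5, s6, s7}

Start in {s1}.
Read 'x': s1→{s1, s5}; now {s1, s5}.
Read 'x': s1→{s1, s5}, s5→{s7}; now {s1, s5, s7}.
Read 'x': s1→{s1, s5}, s5→{s7}, s7→∅; now {s1, s5, s7}.
Read 'z': s1→∅, s5→∅, s7→{s3}; union {s3}; ε-closure = {s3, s4, s6, s7}.
Read 'y': s3→∅, s4→{s1, s7}, s6→{s3}, s7→{s5}; union {s1, s3, s5, s7}; ε-closure = {s1, s3, s4, s5, s6, s7}.
Read 'z': s1→∅, s3→{s2, s6, s7}, s4→∅, s5→∅, s6→{s3, s5}, s7→{s3}; union {s2, s3, s5, s6, s7}; ε-closure = {s2, s3, s4, s5, s6, s7}.
Read 'z': s2→{s5}, s3→{s2, s6, s7}, s4→∅, s5→∅, s6→{s3, s5}, s7→{s3}; union {s2, s3, s5, s6, s7}; ε-closure = {s2, s3, s4, s5, s6, s7}.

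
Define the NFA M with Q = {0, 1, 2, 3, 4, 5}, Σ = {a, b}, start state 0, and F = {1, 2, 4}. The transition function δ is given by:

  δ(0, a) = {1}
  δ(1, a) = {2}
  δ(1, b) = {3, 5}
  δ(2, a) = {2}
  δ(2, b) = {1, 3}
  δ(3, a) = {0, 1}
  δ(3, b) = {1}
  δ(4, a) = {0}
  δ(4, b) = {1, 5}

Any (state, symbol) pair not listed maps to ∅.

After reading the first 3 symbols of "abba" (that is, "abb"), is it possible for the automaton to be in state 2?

Start in {0}.
Read 'a': {0} → {1}.
Read 'b': {1} → {3, 5}.
Read 'b': {3, 5} → {1}.
State 2 is not in {1}.

No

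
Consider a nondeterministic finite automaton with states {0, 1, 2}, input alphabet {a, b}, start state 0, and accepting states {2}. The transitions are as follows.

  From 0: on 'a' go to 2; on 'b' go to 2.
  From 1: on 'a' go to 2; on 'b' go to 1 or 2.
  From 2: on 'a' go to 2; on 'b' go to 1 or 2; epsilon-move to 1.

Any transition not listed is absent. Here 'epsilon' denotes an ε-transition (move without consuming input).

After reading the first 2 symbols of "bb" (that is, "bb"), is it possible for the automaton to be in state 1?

Yes

Start in {0}.
Read 'b': {0} → {1, 2}.
Read 'b': {1, 2} → {1, 2}.
State 1 is in {1, 2}.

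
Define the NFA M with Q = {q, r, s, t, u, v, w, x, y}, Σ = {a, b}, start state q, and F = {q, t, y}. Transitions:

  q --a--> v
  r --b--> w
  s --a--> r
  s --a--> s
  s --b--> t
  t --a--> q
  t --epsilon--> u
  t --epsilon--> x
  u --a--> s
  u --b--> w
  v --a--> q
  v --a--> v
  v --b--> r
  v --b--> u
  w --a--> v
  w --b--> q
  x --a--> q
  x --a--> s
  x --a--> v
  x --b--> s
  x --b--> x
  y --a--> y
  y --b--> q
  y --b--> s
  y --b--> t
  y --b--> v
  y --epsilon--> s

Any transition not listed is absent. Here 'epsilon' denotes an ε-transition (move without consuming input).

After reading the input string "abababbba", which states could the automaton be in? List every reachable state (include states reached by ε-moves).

{q, r, s, v}

Start in {q}.
Read 'a': {q} → {v}.
Read 'b': {v} → {r, u}.
Read 'a': {r, u} → {s}.
Read 'b': {s} → {t, u, x}.
Read 'a': {t, u, x} → {q, s, v}.
Read 'b': {q, s, v} → {r, t, u, x}.
Read 'b': {r, t, u, x} → {s, w, x}.
Read 'b': {s, w, x} → {q, s, t, u, x}.
Read 'a': {q, s, t, u, x} → {q, r, s, v}.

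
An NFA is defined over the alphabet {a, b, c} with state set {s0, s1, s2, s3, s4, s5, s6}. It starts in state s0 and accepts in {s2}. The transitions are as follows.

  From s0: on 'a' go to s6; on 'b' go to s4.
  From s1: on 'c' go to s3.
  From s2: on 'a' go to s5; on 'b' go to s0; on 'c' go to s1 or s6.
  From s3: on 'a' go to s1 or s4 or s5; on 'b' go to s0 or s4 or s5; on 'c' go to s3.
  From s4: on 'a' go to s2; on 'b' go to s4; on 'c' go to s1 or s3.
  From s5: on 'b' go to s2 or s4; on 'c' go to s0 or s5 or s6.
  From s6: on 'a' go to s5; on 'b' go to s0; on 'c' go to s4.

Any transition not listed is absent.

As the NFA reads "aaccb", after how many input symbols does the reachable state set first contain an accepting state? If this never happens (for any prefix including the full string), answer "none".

Start in {s0}.
Read 'a': s0→{s6}; now {s6}.
Read 'a': s6→{s5}; now {s5}.
Read 'c': s5→{s0, s5, s6}; now {s0, s5, s6}.
Read 'c': s0→∅, s5→{s0, s5, s6}, s6→{s4}; now {s0, s4, s5, s6}.
Read 'b': s0→{s4}, s4→{s4}, s5→{s2, s4}, s6→{s0}; now {s0, s2, s4}.
None of the earlier sets intersect F, but {s0, s2, s4} does.

5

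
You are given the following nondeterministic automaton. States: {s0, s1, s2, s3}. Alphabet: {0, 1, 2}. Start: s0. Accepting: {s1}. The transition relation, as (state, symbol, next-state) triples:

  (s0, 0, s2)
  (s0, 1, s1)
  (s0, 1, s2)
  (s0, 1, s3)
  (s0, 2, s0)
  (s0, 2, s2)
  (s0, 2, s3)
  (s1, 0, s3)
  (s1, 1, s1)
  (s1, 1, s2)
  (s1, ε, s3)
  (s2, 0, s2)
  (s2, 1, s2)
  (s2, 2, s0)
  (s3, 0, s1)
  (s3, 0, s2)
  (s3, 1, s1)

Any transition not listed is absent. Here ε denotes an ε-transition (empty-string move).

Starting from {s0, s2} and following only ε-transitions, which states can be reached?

{s0, s2}

Begin with {s0, s2}.
No ε-moves leave this set, so the closure equals the set itself.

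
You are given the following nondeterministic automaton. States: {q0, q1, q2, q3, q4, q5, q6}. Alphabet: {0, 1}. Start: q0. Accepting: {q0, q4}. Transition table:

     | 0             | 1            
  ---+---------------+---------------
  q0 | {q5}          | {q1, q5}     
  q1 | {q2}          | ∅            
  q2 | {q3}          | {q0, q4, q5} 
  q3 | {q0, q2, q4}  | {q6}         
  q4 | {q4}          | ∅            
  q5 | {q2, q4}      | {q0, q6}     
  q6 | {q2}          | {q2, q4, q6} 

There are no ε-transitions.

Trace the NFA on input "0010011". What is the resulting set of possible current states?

{q0, q1, q2, q4, q5, q6}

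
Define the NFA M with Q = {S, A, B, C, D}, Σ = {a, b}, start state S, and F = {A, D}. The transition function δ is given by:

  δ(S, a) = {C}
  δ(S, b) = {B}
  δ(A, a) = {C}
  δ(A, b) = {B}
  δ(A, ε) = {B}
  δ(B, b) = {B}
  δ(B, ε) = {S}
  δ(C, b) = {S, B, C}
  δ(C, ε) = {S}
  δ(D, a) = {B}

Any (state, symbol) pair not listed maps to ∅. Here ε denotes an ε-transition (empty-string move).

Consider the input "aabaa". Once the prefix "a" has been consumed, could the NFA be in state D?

Start in {S}.
Read 'a': S→{C}; union {C}; ε-closure = {S, C}.
State D is not in {S, C}.

No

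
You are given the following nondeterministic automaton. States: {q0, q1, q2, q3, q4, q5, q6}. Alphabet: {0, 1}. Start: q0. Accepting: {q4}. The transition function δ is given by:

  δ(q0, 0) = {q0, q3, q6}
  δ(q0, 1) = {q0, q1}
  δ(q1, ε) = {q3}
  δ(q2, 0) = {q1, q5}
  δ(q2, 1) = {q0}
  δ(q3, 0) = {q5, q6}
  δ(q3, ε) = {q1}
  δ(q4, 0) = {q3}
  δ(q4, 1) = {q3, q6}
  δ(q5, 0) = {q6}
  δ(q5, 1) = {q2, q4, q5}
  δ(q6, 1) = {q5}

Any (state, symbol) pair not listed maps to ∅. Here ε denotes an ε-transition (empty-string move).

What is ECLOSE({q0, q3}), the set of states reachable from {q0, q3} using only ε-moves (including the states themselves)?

{q0, q1, q3}

Begin with {q0, q3}.
ε-move q3 → q1; add q1.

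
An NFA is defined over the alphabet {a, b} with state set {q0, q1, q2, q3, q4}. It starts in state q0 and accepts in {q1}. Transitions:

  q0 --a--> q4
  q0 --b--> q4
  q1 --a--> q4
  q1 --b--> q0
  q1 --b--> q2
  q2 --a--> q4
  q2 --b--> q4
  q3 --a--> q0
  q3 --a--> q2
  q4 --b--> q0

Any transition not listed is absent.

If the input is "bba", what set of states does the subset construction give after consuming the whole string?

{q4}

Start in {q0}.
Read 'b': {q0} → {q4}.
Read 'b': {q4} → {q0}.
Read 'a': {q0} → {q4}.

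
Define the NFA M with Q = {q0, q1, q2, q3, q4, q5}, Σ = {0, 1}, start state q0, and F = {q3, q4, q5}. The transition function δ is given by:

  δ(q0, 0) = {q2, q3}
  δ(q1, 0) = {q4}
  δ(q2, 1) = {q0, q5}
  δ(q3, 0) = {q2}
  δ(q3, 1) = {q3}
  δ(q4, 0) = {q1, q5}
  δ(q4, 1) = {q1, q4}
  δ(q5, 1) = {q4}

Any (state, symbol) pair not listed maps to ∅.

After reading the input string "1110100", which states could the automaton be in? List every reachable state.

∅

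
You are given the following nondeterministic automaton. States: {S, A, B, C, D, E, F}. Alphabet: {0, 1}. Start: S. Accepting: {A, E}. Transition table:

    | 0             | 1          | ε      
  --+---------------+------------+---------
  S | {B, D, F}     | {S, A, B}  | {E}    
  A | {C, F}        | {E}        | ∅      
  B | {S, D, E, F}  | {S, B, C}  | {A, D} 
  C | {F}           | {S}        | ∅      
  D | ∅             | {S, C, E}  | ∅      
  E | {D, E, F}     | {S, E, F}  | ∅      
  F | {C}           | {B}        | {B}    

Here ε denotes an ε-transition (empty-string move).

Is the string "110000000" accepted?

Yes

Start: ε-closure({S}) = {S, E}.
Read '1': {S, E} → {S, A, B, D, E, F}.
Read '1': {S, A, B, D, E, F} → {S, A, B, C, D, E, F}.
Read '0': {S, A, B, C, D, E, F} → {S, A, B, C, D, E, F}.
Read '0': {S, A, B, C, D, E, F} → {S, A, B, C, D, E, F}.
Read '0': {S, A, B, C, D, E, F} → {S, A, B, C, D, E, F}.
Read '0': {S, A, B, C, D, E, F} → {S, A, B, C, D, E, F}.
Read '0': {S, A, B, C, D, E, F} → {S, A, B, C, D, E, F}.
Read '0': {S, A, B, C, D, E, F} → {S, A, B, C, D, E, F}.
Read '0': {S, A, B, C, D, E, F} → {S, A, B, C, D, E, F}.
The final set {S, A, B, C, D, E, F} contains the accepting states A, E.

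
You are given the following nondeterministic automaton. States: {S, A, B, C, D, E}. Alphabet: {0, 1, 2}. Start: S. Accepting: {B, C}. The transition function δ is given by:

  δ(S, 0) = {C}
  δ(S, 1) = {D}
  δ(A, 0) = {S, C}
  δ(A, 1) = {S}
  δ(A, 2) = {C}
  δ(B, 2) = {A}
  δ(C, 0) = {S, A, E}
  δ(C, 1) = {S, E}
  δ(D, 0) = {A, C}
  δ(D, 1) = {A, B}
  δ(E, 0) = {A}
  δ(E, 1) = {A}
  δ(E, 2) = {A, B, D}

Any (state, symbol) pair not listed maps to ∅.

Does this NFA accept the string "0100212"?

Yes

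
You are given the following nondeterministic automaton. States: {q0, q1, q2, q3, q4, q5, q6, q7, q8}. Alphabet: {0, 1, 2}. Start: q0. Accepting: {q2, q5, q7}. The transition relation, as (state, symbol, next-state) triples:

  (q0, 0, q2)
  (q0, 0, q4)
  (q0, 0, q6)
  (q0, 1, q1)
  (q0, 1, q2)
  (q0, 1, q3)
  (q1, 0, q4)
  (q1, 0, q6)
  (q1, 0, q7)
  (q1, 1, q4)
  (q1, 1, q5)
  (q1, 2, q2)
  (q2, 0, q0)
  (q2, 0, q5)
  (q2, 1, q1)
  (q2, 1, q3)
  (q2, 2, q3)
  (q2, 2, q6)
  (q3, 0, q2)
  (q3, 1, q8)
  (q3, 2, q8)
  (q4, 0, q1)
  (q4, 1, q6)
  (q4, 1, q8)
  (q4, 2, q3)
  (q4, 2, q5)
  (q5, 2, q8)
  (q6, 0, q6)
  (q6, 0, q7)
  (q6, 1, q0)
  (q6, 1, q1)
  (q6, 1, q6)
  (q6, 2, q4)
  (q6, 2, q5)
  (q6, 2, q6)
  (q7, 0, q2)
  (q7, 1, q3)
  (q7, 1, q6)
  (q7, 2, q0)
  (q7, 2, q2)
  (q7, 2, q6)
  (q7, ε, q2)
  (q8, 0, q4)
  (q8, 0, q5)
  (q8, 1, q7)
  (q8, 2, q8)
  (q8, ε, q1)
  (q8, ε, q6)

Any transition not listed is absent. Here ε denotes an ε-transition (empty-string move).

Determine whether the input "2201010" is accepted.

No

Start in {q0}.
Read '2': q0→∅; now ∅.
The set is empty and remains empty for the remaining 6 symbols.
The final set ∅ contains no accepting state.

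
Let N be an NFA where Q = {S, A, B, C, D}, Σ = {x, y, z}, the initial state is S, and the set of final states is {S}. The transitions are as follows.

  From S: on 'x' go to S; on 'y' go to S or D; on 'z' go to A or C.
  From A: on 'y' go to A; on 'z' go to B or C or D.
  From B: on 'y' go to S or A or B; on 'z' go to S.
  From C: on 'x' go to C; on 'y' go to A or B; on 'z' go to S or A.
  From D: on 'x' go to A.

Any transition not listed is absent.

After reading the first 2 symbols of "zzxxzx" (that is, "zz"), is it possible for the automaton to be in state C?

Start in {S}.
Read 'z': S→{A, C}; now {A, C}.
Read 'z': A→{B, C, D}, C→{S, A}; now {S, A, B, C, D}.
State C is in {S, A, B, C, D}.

Yes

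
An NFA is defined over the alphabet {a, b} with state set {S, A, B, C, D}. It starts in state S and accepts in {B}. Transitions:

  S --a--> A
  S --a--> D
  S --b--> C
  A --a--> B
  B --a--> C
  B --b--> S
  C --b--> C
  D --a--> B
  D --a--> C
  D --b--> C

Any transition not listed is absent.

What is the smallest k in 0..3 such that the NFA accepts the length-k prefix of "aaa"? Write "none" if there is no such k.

Start in {S}.
Read 'a': S→{A, D}; now {A, D}.
Read 'a': A→{B}, D→{B, C}; now {B, C}.
None of the earlier sets intersect F, but {B, C} does.

2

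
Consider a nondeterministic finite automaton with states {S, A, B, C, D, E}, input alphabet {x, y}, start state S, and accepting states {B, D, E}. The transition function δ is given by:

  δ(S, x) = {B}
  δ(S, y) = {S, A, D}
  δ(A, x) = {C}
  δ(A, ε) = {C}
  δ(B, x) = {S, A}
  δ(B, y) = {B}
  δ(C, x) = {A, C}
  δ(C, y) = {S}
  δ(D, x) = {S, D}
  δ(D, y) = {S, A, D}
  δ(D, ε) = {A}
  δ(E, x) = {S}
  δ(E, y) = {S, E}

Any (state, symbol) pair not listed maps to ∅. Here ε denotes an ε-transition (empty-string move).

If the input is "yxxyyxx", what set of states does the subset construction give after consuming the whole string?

{S, A, B, C, D}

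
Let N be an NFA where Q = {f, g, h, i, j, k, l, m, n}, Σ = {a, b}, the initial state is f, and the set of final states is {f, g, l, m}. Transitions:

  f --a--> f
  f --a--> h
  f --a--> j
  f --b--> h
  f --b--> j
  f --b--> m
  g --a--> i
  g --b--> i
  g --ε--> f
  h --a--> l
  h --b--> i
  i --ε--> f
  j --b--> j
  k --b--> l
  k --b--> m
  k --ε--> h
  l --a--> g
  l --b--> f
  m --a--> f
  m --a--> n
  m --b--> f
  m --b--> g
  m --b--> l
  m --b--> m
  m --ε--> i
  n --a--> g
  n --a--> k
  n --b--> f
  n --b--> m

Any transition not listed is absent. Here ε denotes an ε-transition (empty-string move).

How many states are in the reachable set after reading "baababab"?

Start in {f}.
Read 'b': {f} → {f, h, i, j, m}.
Read 'a': {f, h, i, j, m} → {f, h, j, l, n}.
Read 'a': {f, h, j, l, n} → {f, g, h, j, k, l}.
Read 'b': {f, g, h, j, k, l} → {f, h, i, j, l, m}.
Read 'a': {f, h, i, j, l, m} → {f, g, h, j, l, n}.
Read 'b': {f, g, h, j, l, n} → {f, h, i, j, m}.
Read 'a': {f, h, i, j, m} → {f, h, j, l, n}.
Read 'b': {f, h, j, l, n} → {f, h, i, j, m}.
That set has 5 states.

5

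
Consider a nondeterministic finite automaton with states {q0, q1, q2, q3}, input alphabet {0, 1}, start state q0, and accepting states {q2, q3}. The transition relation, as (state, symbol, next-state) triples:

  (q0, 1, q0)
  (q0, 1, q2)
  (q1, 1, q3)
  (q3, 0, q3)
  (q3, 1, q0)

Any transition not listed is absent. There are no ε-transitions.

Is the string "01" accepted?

Start in {q0}.
Read '0': q0→∅; now ∅.
The set is empty and remains empty for the remaining 1 symbol.
The final set ∅ contains no accepting state.

No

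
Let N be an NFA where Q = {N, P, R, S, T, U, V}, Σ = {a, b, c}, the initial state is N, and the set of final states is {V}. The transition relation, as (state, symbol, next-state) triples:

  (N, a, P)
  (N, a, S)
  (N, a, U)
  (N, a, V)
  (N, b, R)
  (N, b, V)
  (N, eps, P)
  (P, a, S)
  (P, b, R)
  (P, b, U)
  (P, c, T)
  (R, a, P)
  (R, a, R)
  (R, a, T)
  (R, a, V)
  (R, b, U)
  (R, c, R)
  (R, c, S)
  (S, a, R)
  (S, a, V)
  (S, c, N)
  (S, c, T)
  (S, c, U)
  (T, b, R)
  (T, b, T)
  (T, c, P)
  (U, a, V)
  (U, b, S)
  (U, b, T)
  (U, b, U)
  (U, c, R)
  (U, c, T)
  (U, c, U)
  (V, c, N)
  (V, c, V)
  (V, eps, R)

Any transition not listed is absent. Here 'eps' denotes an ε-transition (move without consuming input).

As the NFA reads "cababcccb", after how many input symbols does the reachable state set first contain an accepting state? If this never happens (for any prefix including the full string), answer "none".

Start: ε-closure({N}) = {N, P}.
Read 'c': N→∅, P→{T}; now {T}.
Read 'a': T→∅; now ∅.
The set is empty and remains empty for the remaining 7 symbols.
No reachable set along the way intersects F.

none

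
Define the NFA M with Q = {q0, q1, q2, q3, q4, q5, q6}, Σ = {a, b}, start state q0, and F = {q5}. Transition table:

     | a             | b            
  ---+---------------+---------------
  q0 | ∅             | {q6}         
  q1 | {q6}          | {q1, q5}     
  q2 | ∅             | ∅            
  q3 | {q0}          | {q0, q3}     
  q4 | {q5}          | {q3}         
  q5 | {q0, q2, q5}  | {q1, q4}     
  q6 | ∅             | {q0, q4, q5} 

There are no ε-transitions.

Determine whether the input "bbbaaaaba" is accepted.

Start in {q0}.
Read 'b': {q0} → {q6}.
Read 'b': {q6} → {q0, q4, q5}.
Read 'b': {q0, q4, q5} → {q1, q3, q4, q6}.
Read 'a': {q1, q3, q4, q6} → {q0, q5, q6}.
Read 'a': {q0, q5, q6} → {q0, q2, q5}.
Read 'a': {q0, q2, q5} → {q0, q2, q5}.
Read 'a': {q0, q2, q5} → {q0, q2, q5}.
Read 'b': {q0, q2, q5} → {q1, q4, q6}.
Read 'a': {q1, q4, q6} → {q5, q6}.
The final set {q5, q6} contains the accepting state q5.

Yes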